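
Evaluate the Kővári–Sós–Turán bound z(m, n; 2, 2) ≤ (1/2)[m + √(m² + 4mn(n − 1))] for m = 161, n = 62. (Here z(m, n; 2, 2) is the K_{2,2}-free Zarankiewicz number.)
z(161, 62; 2, 2) ≤ (1/2)[161 + √(161² + 4·161·62·61)] = (1/2)[161 + √2461529] = 864.963

Kővári–Sós–Turán: let r_1, ..., r_161 be the row sums and z = Σ r_i the total number of 1s. Each pair of columns can share at most one row with both entries 1 (else a 2×2 all-ones block appears), so Σ_i C(r_i, 2) ≤ C(62, 2) = 1891. By convexity Σ_i C(r_i, 2) ≥ 161·C(z/161, 2) = z(z − 161)/(2·161), giving z² − 161z − 161·62·61 ≤ 0 and hence z ≤ (1/2)[161 + √(25921 + 4·608902)] = (1/2)[161 + √2461529] ≈ (1/2)(161 + 1568.9261) = 864.963.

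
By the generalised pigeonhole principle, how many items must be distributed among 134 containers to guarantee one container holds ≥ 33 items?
n = (33 − 1)·134 + 1 = 4289

By the generalised pigeonhole principle, to guarantee some box contains ≥ r objects we need more than (r − 1) · k objects total. Threshold: n = (r − 1) · k + 1. With r = 33 and k = 134: n = 32 · 134 + 1 = 4288 + 1 = 4289. For n = 4288 = 32 · 134, we can put exactly 32 objects in every box, avoiding 33 in any single one — so 4289 is tight.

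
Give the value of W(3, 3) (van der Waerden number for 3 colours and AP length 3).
W(3, 3) = 27

W(3, 3) = 27. The lower bound W(3, 3) > 26 comes from an explicit good 3-colouring of [1, 26]; the upper bound W(3, 3) ≤ 27 was verified by exhaustive search over 3-colourings of [1, 27].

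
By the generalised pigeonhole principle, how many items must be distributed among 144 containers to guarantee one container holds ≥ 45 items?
n = (45 − 1)·144 + 1 = 6337

By the generalised pigeonhole principle, to guarantee some box contains ≥ r objects we need more than (r − 1) · k objects total. Threshold: n = (r − 1) · k + 1. With r = 45 and k = 144: n = 44 · 144 + 1 = 6336 + 1 = 6337. For n = 6336 = 44 · 144, we can put exactly 44 objects in every box, avoiding 45 in any single one — so 6337 is tight.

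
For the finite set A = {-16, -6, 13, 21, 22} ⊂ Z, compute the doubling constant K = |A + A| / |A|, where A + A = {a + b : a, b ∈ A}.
K = |A + A| / |A| = 15/5 = 3

Enumerate A + A = {a + b : a, b ∈ A}. With |A| = 5, there are |A|^2 = 25 ordered sum pairs; collecting distinct values, A + A = {-32, -22, -12, -3, 5, 6, 7, 15, 16, 26, 34, 35, 42, 43, 44}, so |A + A| = 15. Thus K = 15/5 = 3. For comparison, the minimum possible |A + A| over all 5-element sets is 2·5 − 1 = 9 (so min K = 9/5), attained only by arithmetic progressions.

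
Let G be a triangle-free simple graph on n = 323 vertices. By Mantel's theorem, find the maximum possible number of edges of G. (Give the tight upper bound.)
ex(323, K_3) = ⌊323^2/4⌋ = 26082

Mantel (1907): a triangle-free graph on n vertices has at most ⌊n^2/4⌋ edges, with equality for the complete bipartite graph K_{⌊n/2⌋, ⌈n/2⌉}. For n = 323: ⌊323^2/4⌋ = ⌊104329/4⌋ = 26082. The extremal graph is K_{161, 162}, which has 161·162 = 26082 edges.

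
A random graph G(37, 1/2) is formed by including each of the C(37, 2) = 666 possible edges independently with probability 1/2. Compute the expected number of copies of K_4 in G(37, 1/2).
E[# K_4] = C(37, 4) · (1/2)^C(4, 2) = 66045 / 2^6 = 1031.953125

For each 4-subset S of vertices (there are C(37, 4) = 66045 such S), let X_S = 1 if S induces a K_4 (all C(4, 2) = 6 edges present). Then P(X_S = 1) = (1/2)^6 = 1/64. By linearity of expectation, E[# K_4] = C(37, 4) · (1/2)^6 = 66045 / 64 = 1031.953125.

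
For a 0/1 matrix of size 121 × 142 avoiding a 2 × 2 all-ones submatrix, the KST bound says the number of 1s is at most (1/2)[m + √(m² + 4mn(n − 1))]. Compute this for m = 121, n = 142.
z(121, 142; 2, 2) ≤ (1/2)[121 + √(121² + 4·121·142·141)] = (1/2)[121 + √9705289] = 1618.1656

Kővári–Sós–Turán: let r_1, ..., r_121 be the row sums and z = Σ r_i the total number of 1s. Each pair of columns can share at most one row with both entries 1 (else a 2×2 all-ones block appears), so Σ_i C(r_i, 2) ≤ C(142, 2) = 10011. By convexity Σ_i C(r_i, 2) ≥ 121·C(z/121, 2) = z(z − 121)/(2·121), giving z² − 121z − 121·142·141 ≤ 0 and hence z ≤ (1/2)[121 + √(14641 + 4·2422662)] = (1/2)[121 + √9705289] ≈ (1/2)(121 + 3115.3313) = 1618.1656.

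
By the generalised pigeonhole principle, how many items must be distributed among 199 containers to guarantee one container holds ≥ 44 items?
n = (44 − 1)·199 + 1 = 8558

By the generalised pigeonhole principle, to guarantee some box contains ≥ r objects we need more than (r − 1) · k objects total. Threshold: n = (r − 1) · k + 1. With r = 44 and k = 199: n = 43 · 199 + 1 = 8557 + 1 = 8558. For n = 8557 = 43 · 199, we can put exactly 43 objects in every box, avoiding 44 in any single one — so 8558 is tight.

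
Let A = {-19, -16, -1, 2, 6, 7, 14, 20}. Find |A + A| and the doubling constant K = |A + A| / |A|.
K = |A + A| / |A| = 31/8

Enumerate A + A = {a + b : a, b ∈ A}. With |A| = 8, there are |A|^2 = 64 ordered sum pairs; collecting distinct values, A + A = {-38, -35, -32, -20, -17, -14, -13, -12, -10, -9, -5, -2, 1, 4, 5, 6, 8, 9, 12, 13, 14, 16, 19, 20, 21, 22, 26, 27, 28, 34, 40}, so |A + A| = 31. Thus K = 31/8. For comparison, the minimum possible |A + A| over all 8-element sets is 2·8 − 1 = 15 (so min K = 15/8), attained only by arithmetic progressions.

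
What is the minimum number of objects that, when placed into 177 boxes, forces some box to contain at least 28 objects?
n = (28 − 1)·177 + 1 = 4780

By the generalised pigeonhole principle, to guarantee some box contains ≥ r objects we need more than (r − 1) · k objects total. Threshold: n = (r − 1) · k + 1. With r = 28 and k = 177: n = 27 · 177 + 1 = 4779 + 1 = 4780. For n = 4779 = 27 · 177, we can put exactly 27 objects in every box, avoiding 28 in any single one — so 4780 is tight.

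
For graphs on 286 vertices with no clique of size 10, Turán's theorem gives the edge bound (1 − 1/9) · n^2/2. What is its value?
Turán density bound = (8/9) · 286^2/2 = 327184/9 ≈ 36353.7778

Turán's theorem: ex(n, K_{r+1}) is achieved by the complete r-partite Turán graph T(n, r) with parts as balanced as possible, and is at most (1 − 1/r) · n^2/2. For r = 9, n = 286: the density bound is (8/9) · 81796/2 = 327184/9 ≈ 36353.7778. The integer-valued extremum is e(T(286, 9)) = 36353, which is strictly less than the density bound 327184/9 since 9 ∤ 286 (the parts of T(286, 9) cannot all be equal).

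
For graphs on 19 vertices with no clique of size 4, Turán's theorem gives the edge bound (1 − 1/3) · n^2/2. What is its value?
Turán density bound = (2/3) · 19^2/2 = 361/3 ≈ 120.3333

Turán's theorem: ex(n, K_{r+1}) is achieved by the complete r-partite Turán graph T(n, r) with parts as balanced as possible, and is at most (1 − 1/r) · n^2/2. For r = 3, n = 19: the density bound is (2/3) · 361/2 = 361/3 ≈ 120.3333. The integer-valued extremum is e(T(19, 3)) = 120, which is strictly less than the density bound 361/3 since 3 ∤ 19 (the parts of T(19, 3) cannot all be equal).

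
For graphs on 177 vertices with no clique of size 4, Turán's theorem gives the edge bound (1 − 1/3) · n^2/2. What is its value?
Turán density bound = (2/3) · 177^2/2 = 10443

Turán's theorem: ex(n, K_{r+1}) is achieved by the complete r-partite Turán graph T(n, r) with parts as balanced as possible, and is at most (1 − 1/r) · n^2/2. For r = 3, n = 177: the density bound is (2/3) · 31329/2 = 10443. Since 3 ∣ 177, the Turán graph T(177, 3) has parts of equal size 59, and its edge count e(T(177, 3)) = 10443 attains the density bound exactly.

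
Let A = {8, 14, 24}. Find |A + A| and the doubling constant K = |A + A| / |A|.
K = |A + A| / |A| = 6/3 = 2

Enumerate A + A = {a + b : a, b ∈ A}. With |A| = 3, there are |A|^2 = 9 ordered sum pairs; collecting distinct values, A + A = {16, 22, 28, 32, 38, 48}, so |A + A| = 6. Thus K = 6/3 = 2. For comparison, the minimum possible |A + A| over all 3-element sets is 2·3 − 1 = 5 (so min K = 5/3), attained only by arithmetic progressions.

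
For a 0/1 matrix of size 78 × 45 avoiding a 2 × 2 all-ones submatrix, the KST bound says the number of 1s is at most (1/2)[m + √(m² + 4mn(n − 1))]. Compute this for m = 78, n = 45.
z(78, 45; 2, 2) ≤ (1/2)[78 + √(78² + 4·78·45·44)] = (1/2)[78 + √623844] = 433.919

Kővári–Sós–Turán: let r_1, ..., r_78 be the row sums and z = Σ r_i the total number of 1s. Each pair of columns can share at most one row with both entries 1 (else a 2×2 all-ones block appears), so Σ_i C(r_i, 2) ≤ C(45, 2) = 990. By convexity Σ_i C(r_i, 2) ≥ 78·C(z/78, 2) = z(z − 78)/(2·78), giving z² − 78z − 78·45·44 ≤ 0 and hence z ≤ (1/2)[78 + √(6084 + 4·154440)] = (1/2)[78 + √623844] ≈ (1/2)(78 + 789.838) = 433.919.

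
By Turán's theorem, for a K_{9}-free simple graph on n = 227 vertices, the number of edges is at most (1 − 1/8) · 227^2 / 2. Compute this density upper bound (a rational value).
Turán density bound = (7/8) · 227^2/2 = 360703/16 ≈ 22543.9375

Turán's theorem: ex(n, K_{r+1}) is achieved by the complete r-partite Turán graph T(n, r) with parts as balanced as possible, and is at most (1 − 1/r) · n^2/2. For r = 8, n = 227: the density bound is (7/8) · 51529/2 = 360703/16 ≈ 22543.9375. The integer-valued extremum is e(T(227, 8)) = 22543, which is strictly less than the density bound 360703/16 since 8 ∤ 227 (the parts of T(227, 8) cannot all be equal).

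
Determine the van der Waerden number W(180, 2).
W(180, 2) = 180 + 1 = 181

A 2-term AP is any pair of integers, so a monochromatic 2-AP exists iff some colour is used at least twice. With 180 colours, the colouring i ↦ i on {1, ..., 180} uses each colour once, avoiding any monochromatic pair, so W(180, 2) > 180. For {1, ..., 181}, pigeonhole forces two integers of the same colour, which form a monochromatic 2-AP. Hence W(180, 2) = 181.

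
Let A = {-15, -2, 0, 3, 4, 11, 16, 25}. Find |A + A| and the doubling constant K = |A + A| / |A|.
K = |A + A| / |A| = 33/8

Enumerate A + A = {a + b : a, b ∈ A}. With |A| = 8, there are |A|^2 = 64 ordered sum pairs; collecting distinct values, A + A = {-30, -17, -15, -12, -11, -4, -2, 0, 1, 2, 3, 4, 6, 7, 8, 9, 10, 11, 14, 15, 16, 19, 20, 22, 23, 25, 27, 28, 29, 32, 36, 41, 50}, so |A + A| = 33. Thus K = 33/8. For comparison, the minimum possible |A + A| over all 8-element sets is 2·8 − 1 = 15 (so min K = 15/8), attained only by arithmetic progressions.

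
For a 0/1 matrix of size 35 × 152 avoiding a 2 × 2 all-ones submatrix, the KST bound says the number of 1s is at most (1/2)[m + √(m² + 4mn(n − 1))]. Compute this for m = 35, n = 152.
z(35, 152; 2, 2) ≤ (1/2)[35 + √(35² + 4·35·152·151)] = (1/2)[35 + √3214505] = 913.952

Kővári–Sós–Turán: let r_1, ..., r_35 be the row sums and z = Σ r_i the total number of 1s. Each pair of columns can share at most one row with both entries 1 (else a 2×2 all-ones block appears), so Σ_i C(r_i, 2) ≤ C(152, 2) = 11476. By convexity Σ_i C(r_i, 2) ≥ 35·C(z/35, 2) = z(z − 35)/(2·35), giving z² − 35z − 35·152·151 ≤ 0 and hence z ≤ (1/2)[35 + √(1225 + 4·803320)] = (1/2)[35 + √3214505] ≈ (1/2)(35 + 1792.9041) = 913.952.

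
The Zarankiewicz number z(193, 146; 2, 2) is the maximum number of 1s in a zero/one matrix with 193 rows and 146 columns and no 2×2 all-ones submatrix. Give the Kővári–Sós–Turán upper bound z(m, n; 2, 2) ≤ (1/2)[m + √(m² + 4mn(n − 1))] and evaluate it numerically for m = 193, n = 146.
z(193, 146; 2, 2) ≤ (1/2)[193 + √(193² + 4·193·146·145)] = (1/2)[193 + √16380489] = 2120.1408

Kővári–Sós–Turán: let r_1, ..., r_193 be the row sums and z = Σ r_i the total number of 1s. Each pair of columns can share at most one row with both entries 1 (else a 2×2 all-ones block appears), so Σ_i C(r_i, 2) ≤ C(146, 2) = 10585. By convexity Σ_i C(r_i, 2) ≥ 193·C(z/193, 2) = z(z − 193)/(2·193), giving z² − 193z − 193·146·145 ≤ 0 and hence z ≤ (1/2)[193 + √(37249 + 4·4085810)] = (1/2)[193 + √16380489] ≈ (1/2)(193 + 4047.2817) = 2120.1408.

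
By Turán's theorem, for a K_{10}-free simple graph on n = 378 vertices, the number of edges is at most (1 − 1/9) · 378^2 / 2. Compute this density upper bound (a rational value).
Turán density bound = (8/9) · 378^2/2 = 63504

Turán's theorem: ex(n, K_{r+1}) is achieved by the complete r-partite Turán graph T(n, r) with parts as balanced as possible, and is at most (1 − 1/r) · n^2/2. For r = 9, n = 378: the density bound is (8/9) · 142884/2 = 63504. Since 9 ∣ 378, the Turán graph T(378, 9) has parts of equal size 42, and its edge count e(T(378, 9)) = 63504 attains the density bound exactly.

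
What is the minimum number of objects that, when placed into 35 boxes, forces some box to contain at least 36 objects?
n = (36 − 1)·35 + 1 = 1226

By the generalised pigeonhole principle, to guarantee some box contains ≥ r objects we need more than (r − 1) · k objects total. Threshold: n = (r − 1) · k + 1. With r = 36 and k = 35: n = 35 · 35 + 1 = 1225 + 1 = 1226. For n = 1225 = 35 · 35, we can put exactly 35 objects in every box, avoiding 36 in any single one — so 1226 is tight.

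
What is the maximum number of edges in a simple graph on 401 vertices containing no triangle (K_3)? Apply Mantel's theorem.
ex(401, K_3) = ⌊401^2/4⌋ = 40200

Mantel (1907): a triangle-free graph on n vertices has at most ⌊n^2/4⌋ edges, with equality for the complete bipartite graph K_{⌊n/2⌋, ⌈n/2⌉}. For n = 401: ⌊401^2/4⌋ = ⌊160801/4⌋ = 40200. The extremal graph is K_{200, 201}, which has 200·201 = 40200 edges.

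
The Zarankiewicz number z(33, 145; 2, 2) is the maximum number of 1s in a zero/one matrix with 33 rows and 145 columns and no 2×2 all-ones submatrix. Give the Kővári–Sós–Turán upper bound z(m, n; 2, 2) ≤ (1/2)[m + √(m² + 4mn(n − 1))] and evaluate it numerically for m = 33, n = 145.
z(33, 145; 2, 2) ≤ (1/2)[33 + √(33² + 4·33·145·144)] = (1/2)[33 + √2757249] = 846.7483

Kővári–Sós–Turán: let r_1, ..., r_33 be the row sums and z = Σ r_i the total number of 1s. Each pair of columns can share at most one row with both entries 1 (else a 2×2 all-ones block appears), so Σ_i C(r_i, 2) ≤ C(145, 2) = 10440. By convexity Σ_i C(r_i, 2) ≥ 33·C(z/33, 2) = z(z − 33)/(2·33), giving z² − 33z − 33·145·144 ≤ 0 and hence z ≤ (1/2)[33 + √(1089 + 4·689040)] = (1/2)[33 + √2757249] ≈ (1/2)(33 + 1660.4966) = 846.7483.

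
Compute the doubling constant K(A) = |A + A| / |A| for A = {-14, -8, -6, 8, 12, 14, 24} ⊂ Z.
K = |A + A| / |A| = 25/7

Enumerate A + A = {a + b : a, b ∈ A}. With |A| = 7, there are |A|^2 = 49 ordered sum pairs; collecting distinct values, A + A = {-28, -22, -20, -16, -14, -12, -6, -2, 0, 2, 4, 6, 8, 10, 16, 18, 20, 22, 24, 26, 28, 32, 36, 38, 48}, so |A + A| = 25. Thus K = 25/7. For comparison, the minimum possible |A + A| over all 7-element sets is 2·7 − 1 = 13 (so min K = 13/7), attained only by arithmetic progressions.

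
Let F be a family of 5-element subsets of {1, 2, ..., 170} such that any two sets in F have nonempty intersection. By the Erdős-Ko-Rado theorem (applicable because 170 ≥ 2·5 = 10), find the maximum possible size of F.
max |F| = C(169, 4) = 32795126

Erdős-Ko-Rado (1961): when n ≥ 2k, max |F| = C(n−1, k−1). The bound is attained by the star {A : i ∈ A} for any fixed i ∈ [n]. Here C(170−1, 5−1) = C(169, 4) = 32795126.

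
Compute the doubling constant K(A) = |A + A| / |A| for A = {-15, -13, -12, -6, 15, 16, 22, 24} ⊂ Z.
K = |A + A| / |A| = 32/8 = 4

Enumerate A + A = {a + b : a, b ∈ A}. With |A| = 8, there are |A|^2 = 64 ordered sum pairs; collecting distinct values, A + A = {-30, -28, -27, -26, -25, -24, -21, -19, -18, -12, 0, 1, 2, 3, 4, 7, 9, 10, 11, 12, 16, 18, 30, 31, 32, 37, 38, 39, 40, 44, 46, 48}, so |A + A| = 32. Thus K = 32/8 = 4. For comparison, the minimum possible |A + A| over all 8-element sets is 2·8 − 1 = 15 (so min K = 15/8), attained only by arithmetic progressions.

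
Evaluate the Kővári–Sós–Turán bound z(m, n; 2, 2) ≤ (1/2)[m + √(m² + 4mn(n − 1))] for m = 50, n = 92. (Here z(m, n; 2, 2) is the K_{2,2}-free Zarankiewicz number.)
z(50, 92; 2, 2) ≤ (1/2)[50 + √(50² + 4·50·92·91)] = (1/2)[50 + √1676900] = 672.4759

Kővári–Sós–Turán: let r_1, ..., r_50 be the row sums and z = Σ r_i the total number of 1s. Each pair of columns can share at most one row with both entries 1 (else a 2×2 all-ones block appears), so Σ_i C(r_i, 2) ≤ C(92, 2) = 4186. By convexity Σ_i C(r_i, 2) ≥ 50·C(z/50, 2) = z(z − 50)/(2·50), giving z² − 50z − 50·92·91 ≤ 0 and hence z ≤ (1/2)[50 + √(2500 + 4·418600)] = (1/2)[50 + √1676900] ≈ (1/2)(50 + 1294.9517) = 672.4759.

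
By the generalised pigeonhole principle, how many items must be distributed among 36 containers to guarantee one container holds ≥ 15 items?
n = (15 − 1)·36 + 1 = 505

By the generalised pigeonhole principle, to guarantee some box contains ≥ r objects we need more than (r − 1) · k objects total. Threshold: n = (r − 1) · k + 1. With r = 15 and k = 36: n = 14 · 36 + 1 = 504 + 1 = 505. For n = 504 = 14 · 36, we can put exactly 14 objects in every box, avoiding 15 in any single one — so 505 is tight.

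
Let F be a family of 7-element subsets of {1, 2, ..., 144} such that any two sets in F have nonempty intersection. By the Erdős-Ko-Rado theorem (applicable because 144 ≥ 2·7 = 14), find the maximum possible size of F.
max |F| = C(143, 6) = 10679057389

The Erdős-Ko-Rado theorem states: for n ≥ 2k, an intersecting family of k-subsets of an n-element set has size at most C(n − 1, k − 1), with equality for 'star' families {A ⊆ [n] : |A| = k, i ∈ A} (fix an element i). For n = 144, k = 7: C(143, 6) = 10679057389.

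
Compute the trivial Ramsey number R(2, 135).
R(2, 135) = 135

R(2, k) = k for all k ≥ 2: in a 2-colouring of K_k, either some edge is red (a red K_2) or all edges are blue (a blue K_k). And K_{134} coloured all-blue has no blue K_135, so R(2, 135) > 134. Hence R(2, 135) = 135.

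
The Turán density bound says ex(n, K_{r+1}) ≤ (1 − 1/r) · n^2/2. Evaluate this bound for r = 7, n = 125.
Turán density bound = (6/7) · 125^2/2 = 46875/7 ≈ 6696.4286

Turán's theorem: ex(n, K_{r+1}) is achieved by the complete r-partite Turán graph T(n, r) with parts as balanced as possible, and is at most (1 − 1/r) · n^2/2. For r = 7, n = 125: the density bound is (6/7) · 15625/2 = 46875/7 ≈ 6696.4286. The integer-valued extremum is e(T(125, 7)) = 6696, which is strictly less than the density bound 46875/7 since 7 ∤ 125 (the parts of T(125, 7) cannot all be equal).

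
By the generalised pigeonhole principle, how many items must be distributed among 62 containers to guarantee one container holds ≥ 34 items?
n = (34 − 1)·62 + 1 = 2047

By the generalised pigeonhole principle, to guarantee some box contains ≥ r objects we need more than (r − 1) · k objects total. Threshold: n = (r − 1) · k + 1. With r = 34 and k = 62: n = 33 · 62 + 1 = 2046 + 1 = 2047. For n = 2046 = 33 · 62, we can put exactly 33 objects in every box, avoiding 34 in any single one — so 2047 is tight.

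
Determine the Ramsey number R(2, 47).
R(2, 47) = 47

R(2, k) = k for all k ≥ 2: in a 2-colouring of K_k, either some edge is red (a red K_2) or all edges are blue (a blue K_k). And K_{46} coloured all-blue has no blue K_47, so R(2, 47) > 46. Hence R(2, 47) = 47.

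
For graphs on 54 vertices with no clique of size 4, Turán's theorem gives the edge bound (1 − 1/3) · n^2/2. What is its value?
Turán density bound = (2/3) · 54^2/2 = 972

Turán's theorem: ex(n, K_{r+1}) is achieved by the complete r-partite Turán graph T(n, r) with parts as balanced as possible, and is at most (1 − 1/r) · n^2/2. For r = 3, n = 54: the density bound is (2/3) · 2916/2 = 972. Since 3 ∣ 54, the Turán graph T(54, 3) has parts of equal size 18, and its edge count e(T(54, 3)) = 972 attains the density bound exactly.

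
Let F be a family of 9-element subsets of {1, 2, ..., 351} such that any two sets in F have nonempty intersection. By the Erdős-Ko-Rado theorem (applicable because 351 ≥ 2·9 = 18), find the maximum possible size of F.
max |F| = C(350, 8) = 5152635520761925

Erdős-Ko-Rado (1961): when n ≥ 2k, max |F| = C(n−1, k−1). The bound is attained by the star {A : i ∈ A} for any fixed i ∈ [n]. Here C(351−1, 9−1) = C(350, 8) = 5152635520761925.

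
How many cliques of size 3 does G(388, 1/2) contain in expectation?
E[# K_3] = C(388, 3) · (1/2)^C(3, 2) = 9660036 / 2^3 = 2415009/2 = 1207504.5

For each 3-subset S of vertices (there are C(388, 3) = 9660036 such S), let X_S = 1 if S induces a K_3 (all C(3, 2) = 3 edges present). Then P(X_S = 1) = (1/2)^3 = 1/8. By linearity of expectation, E[# K_3] = C(388, 3) · (1/2)^3 = 9660036 / 8 = 2415009/2 = 1207504.5.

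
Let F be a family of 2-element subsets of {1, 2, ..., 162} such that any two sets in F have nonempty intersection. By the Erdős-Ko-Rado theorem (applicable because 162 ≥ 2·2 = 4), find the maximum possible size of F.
max |F| = C(161, 1) = 161

The Erdős-Ko-Rado theorem states: for n ≥ 2k, an intersecting family of k-subsets of an n-element set has size at most C(n − 1, k − 1), with equality for 'star' families {A ⊆ [n] : |A| = k, i ∈ A} (fix an element i). For n = 162, k = 2: C(161, 1) = 161.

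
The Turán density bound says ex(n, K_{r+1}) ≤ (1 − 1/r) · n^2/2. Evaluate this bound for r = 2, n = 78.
Turán density bound = (1/2) · 78^2/2 = 1521

Turán's theorem: ex(n, K_{r+1}) is achieved by the complete r-partite Turán graph T(n, r) with parts as balanced as possible, and is at most (1 − 1/r) · n^2/2. For r = 2, n = 78: the density bound is (1/2) · 6084/2 = 1521. Since 2 ∣ 78, the Turán graph T(78, 2) has parts of equal size 39, and its edge count e(T(78, 2)) = 1521 attains the density bound exactly.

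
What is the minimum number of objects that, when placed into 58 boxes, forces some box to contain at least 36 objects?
n = (36 − 1)·58 + 1 = 2031

By the generalised pigeonhole principle, to guarantee some box contains ≥ r objects we need more than (r − 1) · k objects total. Threshold: n = (r − 1) · k + 1. With r = 36 and k = 58: n = 35 · 58 + 1 = 2030 + 1 = 2031. For n = 2030 = 35 · 58, we can put exactly 35 objects in every box, avoiding 36 in any single one — so 2031 is tight.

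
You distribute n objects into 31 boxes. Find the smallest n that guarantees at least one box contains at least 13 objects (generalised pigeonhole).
n = (13 − 1)·31 + 1 = 373

By the generalised pigeonhole principle, to guarantee some box contains ≥ r objects we need more than (r − 1) · k objects total. Threshold: n = (r − 1) · k + 1. With r = 13 and k = 31: n = 12 · 31 + 1 = 372 + 1 = 373. For n = 372 = 12 · 31, we can put exactly 12 objects in every box, avoiding 13 in any single one — so 373 is tight.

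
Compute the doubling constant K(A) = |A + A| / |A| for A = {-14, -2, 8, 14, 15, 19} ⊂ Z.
K = |A + A| / |A| = 21/6 = 7/2

Enumerate A + A = {a + b : a, b ∈ A}. With |A| = 6, there are |A|^2 = 36 ordered sum pairs; collecting distinct values, A + A = {-28, -16, -6, -4, 0, 1, 5, 6, 12, 13, 16, 17, 22, 23, 27, 28, 29, 30, 33, 34, 38}, so |A + A| = 21. Thus K = 21/6 = 7/2. For comparison, the minimum possible |A + A| over all 6-element sets is 2·6 − 1 = 11 (so min K = 11/6), attained only by arithmetic progressions.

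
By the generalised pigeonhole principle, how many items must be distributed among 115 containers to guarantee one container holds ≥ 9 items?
n = (9 − 1)·115 + 1 = 921

By the generalised pigeonhole principle, to guarantee some box contains ≥ r objects we need more than (r − 1) · k objects total. Threshold: n = (r − 1) · k + 1. With r = 9 and k = 115: n = 8 · 115 + 1 = 920 + 1 = 921. For n = 920 = 8 · 115, we can put exactly 8 objects in every box, avoiding 9 in any single one — so 921 is tight.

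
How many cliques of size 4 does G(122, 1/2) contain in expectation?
E[# K_4] = C(122, 4) · (1/2)^C(4, 2) = 8783390 / 2^6 = 4391695/32 = 137240.46875

For each 4-subset S of vertices (there are C(122, 4) = 8783390 such S), let X_S = 1 if S induces a K_4 (all C(4, 2) = 6 edges present). Then P(X_S = 1) = (1/2)^6 = 1/64. By linearity of expectation, E[# K_4] = C(122, 4) · (1/2)^6 = 8783390 / 64 = 4391695/32 = 137240.46875.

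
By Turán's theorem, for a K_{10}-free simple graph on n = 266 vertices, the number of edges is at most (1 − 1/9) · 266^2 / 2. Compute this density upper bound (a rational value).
Turán density bound = (8/9) · 266^2/2 = 283024/9 ≈ 31447.1111

Turán's theorem: ex(n, K_{r+1}) is achieved by the complete r-partite Turán graph T(n, r) with parts as balanced as possible, and is at most (1 − 1/r) · n^2/2. For r = 9, n = 266: the density bound is (8/9) · 70756/2 = 283024/9 ≈ 31447.1111. The integer-valued extremum is e(T(266, 9)) = 31446, which is strictly less than the density bound 283024/9 since 9 ∤ 266 (the parts of T(266, 9) cannot all be equal).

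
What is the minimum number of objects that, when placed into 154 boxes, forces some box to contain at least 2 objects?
n = (2 − 1)·154 + 1 = 155

By the generalised pigeonhole principle, to guarantee some box contains ≥ r objects we need more than (r − 1) · k objects total. Threshold: n = (r − 1) · k + 1. With r = 2 and k = 154: n = 1 · 154 + 1 = 154 + 1 = 155. For n = 154 = 1 · 154, we can put exactly 1 objects in every box, avoiding 2 in any single one — so 155 is tight.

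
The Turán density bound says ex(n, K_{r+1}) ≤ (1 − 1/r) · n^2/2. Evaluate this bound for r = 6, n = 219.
Turán density bound = (5/6) · 219^2/2 = 79935/4 ≈ 19983.75

Turán's theorem: ex(n, K_{r+1}) is achieved by the complete r-partite Turán graph T(n, r) with parts as balanced as possible, and is at most (1 − 1/r) · n^2/2. For r = 6, n = 219: the density bound is (5/6) · 47961/2 = 79935/4 ≈ 19983.75. The integer-valued extremum is e(T(219, 6)) = 19983, which is strictly less than the density bound 79935/4 since 6 ∤ 219 (the parts of T(219, 6) cannot all be equal).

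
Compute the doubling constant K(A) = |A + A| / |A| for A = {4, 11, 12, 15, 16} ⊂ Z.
K = |A + A| / |A| = 14/5

Enumerate A + A = {a + b : a, b ∈ A}. With |A| = 5, there are |A|^2 = 25 ordered sum pairs; collecting distinct values, A + A = {8, 15, 16, 19, 20, 22, 23, 24, 26, 27, 28, 30, 31, 32}, so |A + A| = 14. Thus K = 14/5. For comparison, the minimum possible |A + A| over all 5-element sets is 2·5 − 1 = 9 (so min K = 9/5), attained only by arithmetic progressions.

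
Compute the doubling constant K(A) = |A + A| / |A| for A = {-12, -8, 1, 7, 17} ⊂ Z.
K = |A + A| / |A| = 15/5 = 3

Enumerate A + A = {a + b : a, b ∈ A}. With |A| = 5, there are |A|^2 = 25 ordered sum pairs; collecting distinct values, A + A = {-24, -20, -16, -11, -7, -5, -1, 2, 5, 8, 9, 14, 18, 24, 34}, so |A + A| = 15. Thus K = 15/5 = 3. For comparison, the minimum possible |A + A| over all 5-element sets is 2·5 − 1 = 9 (so min K = 9/5), attained only by arithmetic progressions.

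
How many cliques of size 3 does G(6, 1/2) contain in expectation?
E[# K_3] = C(6, 3) · (1/2)^C(3, 2) = 20 / 2^3 = 5/2 = 2.5

For each 3-subset S of vertices (there are C(6, 3) = 20 such S), let X_S = 1 if S induces a K_3 (all C(3, 2) = 3 edges present). Then P(X_S = 1) = (1/2)^3 = 1/8. By linearity of expectation, E[# K_3] = C(6, 3) · (1/2)^3 = 20 / 8 = 5/2 = 2.5.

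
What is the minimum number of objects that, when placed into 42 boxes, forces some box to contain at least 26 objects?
n = (26 − 1)·42 + 1 = 1051

By the generalised pigeonhole principle, to guarantee some box contains ≥ r objects we need more than (r − 1) · k objects total. Threshold: n = (r − 1) · k + 1. With r = 26 and k = 42: n = 25 · 42 + 1 = 1050 + 1 = 1051. For n = 1050 = 25 · 42, we can put exactly 25 objects in every box, avoiding 26 in any single one — so 1051 is tight.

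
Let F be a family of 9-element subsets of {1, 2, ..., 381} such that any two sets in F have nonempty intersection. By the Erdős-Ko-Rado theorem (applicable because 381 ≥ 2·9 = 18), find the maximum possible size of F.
max |F| = C(380, 8) = 10012325956615125

The Erdős-Ko-Rado theorem states: for n ≥ 2k, an intersecting family of k-subsets of an n-element set has size at most C(n − 1, k − 1), with equality for 'star' families {A ⊆ [n] : |A| = k, i ∈ A} (fix an element i). For n = 381, k = 9: C(380, 8) = 10012325956615125.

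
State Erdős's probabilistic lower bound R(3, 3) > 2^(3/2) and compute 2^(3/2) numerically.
2^(3/2) = 2.8284; so R(3, 3) > 2.8284

Colour each edge of K_n uniformly at random with red/blue. The expected number of monochromatic K_3 is C(n, 3) · 2 · 2^(−C(3,2)). If C(n, 3) · 2^(1 − C(3,2)) < 1, then with positive probability no monochromatic K_3 exists, so R(3, 3) > n. The standard estimate C(n, 3) ≤ n^3/3! shows this inequality holds whenever n ≤ 2^(3/2) (since 3! · 2^(C(3,2) − 1) > 2^(3^2/2) ≥ n^3). Hence R(3, 3) > 2^(3/2) = 2.8284.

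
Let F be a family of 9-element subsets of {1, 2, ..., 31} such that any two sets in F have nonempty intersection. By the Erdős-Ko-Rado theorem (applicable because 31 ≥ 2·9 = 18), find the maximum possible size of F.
max |F| = C(30, 8) = 5852925

Erdős-Ko-Rado (1961): when n ≥ 2k, max |F| = C(n−1, k−1). The bound is attained by the star {A : i ∈ A} for any fixed i ∈ [n]. Here C(31−1, 9−1) = C(30, 8) = 5852925.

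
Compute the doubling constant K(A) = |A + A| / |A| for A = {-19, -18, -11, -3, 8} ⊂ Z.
K = |A + A| / |A| = 14/5

Enumerate A + A = {a + b : a, b ∈ A}. With |A| = 5, there are |A|^2 = 25 ordered sum pairs; collecting distinct values, A + A = {-38, -37, -36, -30, -29, -22, -21, -14, -11, -10, -6, -3, 5, 16}, so |A + A| = 14. Thus K = 14/5. For comparison, the minimum possible |A + A| over all 5-element sets is 2·5 − 1 = 9 (so min K = 9/5), attained only by arithmetic progressions.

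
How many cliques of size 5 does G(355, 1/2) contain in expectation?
E[# K_5] = C(355, 5) · (1/2)^C(5, 2) = 45674610696 / 2^10 = 5709326337/128 = 44604112.0078125

For each 5-subset S of vertices (there are C(355, 5) = 45674610696 such S), let X_S = 1 if S induces a K_5 (all C(5, 2) = 10 edges present). Then P(X_S = 1) = (1/2)^10 = 1/1024. By linearity of expectation, E[# K_5] = C(355, 5) · (1/2)^10 = 45674610696 / 1024 = 5709326337/128 = 44604112.0078125.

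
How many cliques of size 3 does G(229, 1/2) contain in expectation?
E[# K_3] = C(229, 3) · (1/2)^C(3, 2) = 1975354 / 2^3 = 987677/4 = 246919.25

For each 3-subset S of vertices (there are C(229, 3) = 1975354 such S), let X_S = 1 if S induces a K_3 (all C(3, 2) = 3 edges present). Then P(X_S = 1) = (1/2)^3 = 1/8. By linearity of expectation, E[# K_3] = C(229, 3) · (1/2)^3 = 1975354 / 8 = 987677/4 = 246919.25.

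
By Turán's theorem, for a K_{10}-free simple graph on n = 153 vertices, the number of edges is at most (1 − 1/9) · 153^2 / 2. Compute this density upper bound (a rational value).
Turán density bound = (8/9) · 153^2/2 = 10404

Turán's theorem: ex(n, K_{r+1}) is achieved by the complete r-partite Turán graph T(n, r) with parts as balanced as possible, and is at most (1 − 1/r) · n^2/2. For r = 9, n = 153: the density bound is (8/9) · 23409/2 = 10404. Since 9 ∣ 153, the Turán graph T(153, 9) has parts of equal size 17, and its edge count e(T(153, 9)) = 10404 attains the density bound exactly.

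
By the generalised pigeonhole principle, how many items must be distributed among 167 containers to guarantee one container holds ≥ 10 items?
n = (10 − 1)·167 + 1 = 1504

By the generalised pigeonhole principle, to guarantee some box contains ≥ r objects we need more than (r − 1) · k objects total. Threshold: n = (r − 1) · k + 1. With r = 10 and k = 167: n = 9 · 167 + 1 = 1503 + 1 = 1504. For n = 1503 = 9 · 167, we can put exactly 9 objects in every box, avoiding 10 in any single one — so 1504 is tight.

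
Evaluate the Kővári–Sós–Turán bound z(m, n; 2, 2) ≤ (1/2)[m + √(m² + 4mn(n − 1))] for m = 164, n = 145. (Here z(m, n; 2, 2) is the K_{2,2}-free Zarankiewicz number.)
z(164, 145; 2, 2) ≤ (1/2)[164 + √(164² + 4·164·145·144)] = (1/2)[164 + √13724176] = 1934.3077

Kővári–Sós–Turán: let r_1, ..., r_164 be the row sums and z = Σ r_i the total number of 1s. Each pair of columns can share at most one row with both entries 1 (else a 2×2 all-ones block appears), so Σ_i C(r_i, 2) ≤ C(145, 2) = 10440. By convexity Σ_i C(r_i, 2) ≥ 164·C(z/164, 2) = z(z − 164)/(2·164), giving z² − 164z − 164·145·144 ≤ 0 and hence z ≤ (1/2)[164 + √(26896 + 4·3424320)] = (1/2)[164 + √13724176] ≈ (1/2)(164 + 3704.6155) = 1934.3077.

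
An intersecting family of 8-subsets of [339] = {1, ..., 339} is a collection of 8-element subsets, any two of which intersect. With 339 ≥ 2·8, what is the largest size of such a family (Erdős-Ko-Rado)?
max |F| = C(338, 7) = 93935323022736

Erdős-Ko-Rado (1961): when n ≥ 2k, max |F| = C(n−1, k−1). The bound is attained by the star {A : i ∈ A} for any fixed i ∈ [n]. Here C(339−1, 8−1) = C(338, 7) = 93935323022736.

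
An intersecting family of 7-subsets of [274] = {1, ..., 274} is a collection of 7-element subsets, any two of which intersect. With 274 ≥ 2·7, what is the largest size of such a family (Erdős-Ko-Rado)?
max |F| = C(273, 6) = 544025408472

Erdős-Ko-Rado (1961): when n ≥ 2k, max |F| = C(n−1, k−1). The bound is attained by the star {A : i ∈ A} for any fixed i ∈ [n]. Here C(274−1, 7−1) = C(273, 6) = 544025408472.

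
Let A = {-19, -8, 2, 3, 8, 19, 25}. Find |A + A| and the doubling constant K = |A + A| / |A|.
K = |A + A| / |A| = 23/7

Enumerate A + A = {a + b : a, b ∈ A}. With |A| = 7, there are |A|^2 = 49 ordered sum pairs; collecting distinct values, A + A = {-38, -27, -17, -16, -11, -6, -5, 0, 4, 5, 6, 10, 11, 16, 17, 21, 22, 27, 28, 33, 38, 44, 50}, so |A + A| = 23. Thus K = 23/7. For comparison, the minimum possible |A + A| over all 7-element sets is 2·7 − 1 = 13 (so min K = 13/7), attained only by arithmetic progressions.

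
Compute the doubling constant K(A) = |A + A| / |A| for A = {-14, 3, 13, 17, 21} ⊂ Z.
K = |A + A| / |A| = 14/5

Enumerate A + A = {a + b : a, b ∈ A}. With |A| = 5, there are |A|^2 = 25 ordered sum pairs; collecting distinct values, A + A = {-28, -11, -1, 3, 6, 7, 16, 20, 24, 26, 30, 34, 38, 42}, so |A + A| = 14. Thus K = 14/5. For comparison, the minimum possible |A + A| over all 5-element sets is 2·5 − 1 = 9 (so min K = 9/5), attained only by arithmetic progressions.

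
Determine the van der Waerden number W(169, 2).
W(169, 2) = 169 + 1 = 170

A 2-term AP is any pair of integers, so a monochromatic 2-AP exists iff some colour is used at least twice. With 169 colours, the colouring i ↦ i on {1, ..., 169} uses each colour once, avoiding any monochromatic pair, so W(169, 2) > 169. For {1, ..., 170}, pigeonhole forces two integers of the same colour, which form a monochromatic 2-AP. Hence W(169, 2) = 170.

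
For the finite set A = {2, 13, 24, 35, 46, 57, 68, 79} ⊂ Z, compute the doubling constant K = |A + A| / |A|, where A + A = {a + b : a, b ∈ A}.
K = |A + A| / |A| = 15/8

Enumerate A + A = {a + b : a, b ∈ A}. With |A| = 8, there are |A|^2 = 64 ordered sum pairs; collecting distinct values, A + A = {4, 15, 26, 37, 48, 59, 70, 81, 92, 103, 114, 125, 136, 147, 158}, so |A + A| = 15. Thus K = 15/8. Here |A + A| = 2|A| − 1 = 15, the minimum possible — so K = 15/8 is minimal, which holds iff A is an arithmetic progression.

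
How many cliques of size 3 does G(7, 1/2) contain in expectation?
E[# K_3] = C(7, 3) · (1/2)^C(3, 2) = 35 / 2^3 = 4.375

For each 3-subset S of vertices (there are C(7, 3) = 35 such S), let X_S = 1 if S induces a K_3 (all C(3, 2) = 3 edges present). Then P(X_S = 1) = (1/2)^3 = 1/8. By linearity of expectation, E[# K_3] = C(7, 3) · (1/2)^3 = 35 / 8 = 4.375.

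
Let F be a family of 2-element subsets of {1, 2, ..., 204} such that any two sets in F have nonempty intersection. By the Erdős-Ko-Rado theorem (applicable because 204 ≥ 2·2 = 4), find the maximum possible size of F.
max |F| = C(203, 1) = 203

The Erdős-Ko-Rado theorem states: for n ≥ 2k, an intersecting family of k-subsets of an n-element set has size at most C(n − 1, k − 1), with equality for 'star' families {A ⊆ [n] : |A| = k, i ∈ A} (fix an element i). For n = 204, k = 2: C(203, 1) = 203.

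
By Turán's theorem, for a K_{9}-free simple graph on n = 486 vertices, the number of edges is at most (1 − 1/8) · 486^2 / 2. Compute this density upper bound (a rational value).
Turán density bound = (7/8) · 486^2/2 = 413343/4 ≈ 103335.75

Turán's theorem: ex(n, K_{r+1}) is achieved by the complete r-partite Turán graph T(n, r) with parts as balanced as possible, and is at most (1 − 1/r) · n^2/2. For r = 8, n = 486: the density bound is (7/8) · 236196/2 = 413343/4 ≈ 103335.75. The integer-valued extremum is e(T(486, 8)) = 103335, which is strictly less than the density bound 413343/4 since 8 ∤ 486 (the parts of T(486, 8) cannot all be equal).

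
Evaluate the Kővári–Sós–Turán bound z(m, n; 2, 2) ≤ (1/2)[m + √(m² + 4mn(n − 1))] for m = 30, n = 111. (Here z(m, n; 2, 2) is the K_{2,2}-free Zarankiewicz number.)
z(30, 111; 2, 2) ≤ (1/2)[30 + √(30² + 4·30·111·110)] = (1/2)[30 + √1466100] = 620.4131

Kővári–Sós–Turán: let r_1, ..., r_30 be the row sums and z = Σ r_i the total number of 1s. Each pair of columns can share at most one row with both entries 1 (else a 2×2 all-ones block appears), so Σ_i C(r_i, 2) ≤ C(111, 2) = 6105. By convexity Σ_i C(r_i, 2) ≥ 30·C(z/30, 2) = z(z − 30)/(2·30), giving z² − 30z − 30·111·110 ≤ 0 and hence z ≤ (1/2)[30 + √(900 + 4·366300)] = (1/2)[30 + √1466100] ≈ (1/2)(30 + 1210.8262) = 620.4131.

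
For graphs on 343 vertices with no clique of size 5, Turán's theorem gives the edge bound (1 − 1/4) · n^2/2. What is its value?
Turán density bound = (3/4) · 343^2/2 = 352947/8 ≈ 44118.375

Turán's theorem: ex(n, K_{r+1}) is achieved by the complete r-partite Turán graph T(n, r) with parts as balanced as possible, and is at most (1 − 1/r) · n^2/2. For r = 4, n = 343: the density bound is (3/4) · 117649/2 = 352947/8 ≈ 44118.375. The integer-valued extremum is e(T(343, 4)) = 44118, which is strictly less than the density bound 352947/8 since 4 ∤ 343 (the parts of T(343, 4) cannot all be equal).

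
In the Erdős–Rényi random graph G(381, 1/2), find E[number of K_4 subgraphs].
E[# K_4] = C(381, 4) · (1/2)^C(4, 2) = 864228015 / 2^6 = 13503562.734375

For each 4-subset S of vertices (there are C(381, 4) = 864228015 such S), let X_S = 1 if S induces a K_4 (all C(4, 2) = 6 edges present). Then P(X_S = 1) = (1/2)^6 = 1/64. By linearity of expectation, E[# K_4] = C(381, 4) · (1/2)^6 = 864228015 / 64 = 13503562.734375.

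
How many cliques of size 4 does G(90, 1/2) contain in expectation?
E[# K_4] = C(90, 4) · (1/2)^C(4, 2) = 2555190 / 2^6 = 1277595/32 = 39924.84375

For each 4-subset S of vertices (there are C(90, 4) = 2555190 such S), let X_S = 1 if S induces a K_4 (all C(4, 2) = 6 edges present). Then P(X_S = 1) = (1/2)^6 = 1/64. By linearity of expectation, E[# K_4] = C(90, 4) · (1/2)^6 = 2555190 / 64 = 1277595/32 = 39924.84375.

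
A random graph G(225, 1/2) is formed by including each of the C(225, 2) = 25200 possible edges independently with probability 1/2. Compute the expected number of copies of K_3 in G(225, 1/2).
E[# K_3] = C(225, 3) · (1/2)^C(3, 2) = 1873200 / 2^3 = 234150

For each 3-subset S of vertices (there are C(225, 3) = 1873200 such S), let X_S = 1 if S induces a K_3 (all C(3, 2) = 3 edges present). Then P(X_S = 1) = (1/2)^3 = 1/8. By linearity of expectation, E[# K_3] = C(225, 3) · (1/2)^3 = 1873200 / 8 = 234150.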